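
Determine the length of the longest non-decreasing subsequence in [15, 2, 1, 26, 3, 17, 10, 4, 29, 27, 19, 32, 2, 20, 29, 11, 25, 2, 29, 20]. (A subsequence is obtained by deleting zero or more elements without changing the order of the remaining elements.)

7

Let dp[i] be the longest non-decreasing subsequence ending at position i. Then dp = [1, 1, 1, 2, 2, 3, 3, 3, 4, 4, 4, 5, 2, 5, 6, 4, 6, 3, 7, 6].
The maximum is 7; one witness is 2, 3, 17, 19, 20, 29, 29 at positions 2,5,6,11,14,15,19.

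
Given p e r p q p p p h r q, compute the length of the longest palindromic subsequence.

Using dp[i][j] = 2 + dp[i+1][j−1] if the ends match, else max(dp[i+1][j], dp[i][j−1]):
dp[1][11] = 6. A witness is rppppr at positions 3,4,6,7,8,10.

6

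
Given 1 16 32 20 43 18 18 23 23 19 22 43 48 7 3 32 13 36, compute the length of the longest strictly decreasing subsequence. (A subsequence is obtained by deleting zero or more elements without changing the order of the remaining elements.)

5

One longest decreasing subsequence is 32, 20, 18, 7, 3 (positions 3,4,6,14,15), of length 5; no longer one exists.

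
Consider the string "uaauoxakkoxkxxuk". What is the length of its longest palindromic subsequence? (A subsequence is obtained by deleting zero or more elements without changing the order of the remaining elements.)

One longest palindromic subsequence is uxxkxxu (positions 4,6,11,12,13,14,15); it reads the same forward and backward, and the interval DP gives dp[1][16] = 7.

7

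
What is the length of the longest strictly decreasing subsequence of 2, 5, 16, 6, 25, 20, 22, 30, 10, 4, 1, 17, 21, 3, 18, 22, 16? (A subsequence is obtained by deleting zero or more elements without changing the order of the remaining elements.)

Let dp[i] be the longest decreasing subsequence ending at position i. Then dp = [1, 1, 1, 2, 1, 2, 2, 1, 3, 4, 5, 3, 3, 5, 4, 2, 5].
The maximum is 5; one witness is 25, 20, 10, 4, 1 at positions 5,6,9,10,11.

5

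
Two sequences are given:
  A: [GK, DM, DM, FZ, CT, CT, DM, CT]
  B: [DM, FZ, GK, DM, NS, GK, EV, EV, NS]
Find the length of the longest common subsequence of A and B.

Backtracking the LCS table gives one alignment: DM (A3,B1) → FZ (A4,B2) → DM (A7,B4).
So the longest common subsequence has length 3.

3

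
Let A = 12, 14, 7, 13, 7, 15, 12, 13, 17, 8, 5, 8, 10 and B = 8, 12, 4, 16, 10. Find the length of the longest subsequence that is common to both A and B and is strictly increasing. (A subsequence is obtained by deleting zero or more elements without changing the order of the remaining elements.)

A longest common strictly increasing subsequence is 8, 10 (length 2); it appears in order in both A and B, and no longer such subsequence exists.

2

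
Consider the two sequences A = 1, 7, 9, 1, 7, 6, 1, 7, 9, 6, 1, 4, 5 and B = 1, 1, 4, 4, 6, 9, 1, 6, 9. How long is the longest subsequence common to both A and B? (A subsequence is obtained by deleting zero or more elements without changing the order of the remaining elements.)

5

A longest common subsequence is 1, 9, 1, 6, 9 (length 5); the LCS DP confirms no longer common subsequence exists.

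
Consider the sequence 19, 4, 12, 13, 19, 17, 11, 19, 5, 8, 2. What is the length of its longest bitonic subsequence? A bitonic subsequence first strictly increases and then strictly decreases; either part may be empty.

One longest bitonic subsequence is 4, 12, 13, 19, 17, 11, 8, 2 (positions 2,3,4,5,6,7,10,11): it rises to 19 then falls. Length 8 is optimal.

8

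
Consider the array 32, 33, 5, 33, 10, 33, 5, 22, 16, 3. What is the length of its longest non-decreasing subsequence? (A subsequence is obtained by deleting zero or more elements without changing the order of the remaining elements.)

Scanning left to right, the best length ending at each element is: 32→1, 33→2, 5→1, 33→3, 10→2, 33→4, 5→2, 22→3, 16→3, 3→1.
So the longest non-decreasing subsequence has length 4, e.g. 32, 33, 33, 33.

4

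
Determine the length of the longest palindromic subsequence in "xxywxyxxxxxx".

9

One longest palindromic subsequence is xxxxxxxxx (positions 1,2,5,7,8,9,10,11,12); it reads the same forward and backward, and the interval DP gives dp[1][12] = 9.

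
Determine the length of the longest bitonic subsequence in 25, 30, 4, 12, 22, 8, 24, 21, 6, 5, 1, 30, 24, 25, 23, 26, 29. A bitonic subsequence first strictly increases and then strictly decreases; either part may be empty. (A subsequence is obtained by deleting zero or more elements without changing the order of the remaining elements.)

8

Let inc[i] be the LIS ending at i and dec[i] the longest strictly decreasing subsequence starting at i. inc = [1, 2, 1, 2, 3, 2, 4, 3, 2, 2, 1, 5, 4, 5, 4, 6, 7], dec = [6, 6, 2, 5, 5, 4, 5, 4, 3, 2, 1, 3, 2, 2, 1, 1, 1].
max_i inc[i]+dec[i]−1 = 8, with one witness 4, 12, 22, 24, 21, 6, 5, 1.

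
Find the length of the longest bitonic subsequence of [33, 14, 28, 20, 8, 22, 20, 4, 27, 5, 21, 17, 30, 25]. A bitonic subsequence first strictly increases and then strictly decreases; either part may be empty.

6

Let inc[i] be the LIS ending at i and dec[i] the longest strictly decreasing subsequence starting at i. inc = [1, 1, 2, 2, 1, 3, 2, 1, 4, 2, 3, 3, 5, 4], dec = [5, 3, 4, 3, 2, 3, 2, 1, 3, 1, 2, 1, 2, 1].
max_i inc[i]+dec[i]−1 = 6, with one witness 14, 20, 22, 27, 21, 17.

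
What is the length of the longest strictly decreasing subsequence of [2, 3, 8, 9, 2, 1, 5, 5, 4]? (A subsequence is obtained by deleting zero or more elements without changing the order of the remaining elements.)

Scanning left to right, the best length ending at each element is: 2→1, 3→1, 8→1, 9→1, 2→2, 1→3, 5→2, 5→2, 4→3.
So the longest decreasing subsequence has length 3, e.g. 3, 2, 1.

3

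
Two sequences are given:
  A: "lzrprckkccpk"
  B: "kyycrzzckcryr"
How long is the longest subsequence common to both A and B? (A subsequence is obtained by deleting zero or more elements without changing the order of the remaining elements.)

Backtracking the LCS table gives one alignment: z (A2,B7) → c (A6,B8) → k (A8,B9) → c (A9,B10).
So the longest common subsequence has length 4.

4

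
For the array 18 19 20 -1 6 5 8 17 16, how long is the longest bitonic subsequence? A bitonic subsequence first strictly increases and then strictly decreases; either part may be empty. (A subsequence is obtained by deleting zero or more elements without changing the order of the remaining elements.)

One longest bitonic subsequence is 18, 19, 20, 17, 16 (positions 1,2,3,8,9): it rises to 20 then falls. Length 5 is optimal.

5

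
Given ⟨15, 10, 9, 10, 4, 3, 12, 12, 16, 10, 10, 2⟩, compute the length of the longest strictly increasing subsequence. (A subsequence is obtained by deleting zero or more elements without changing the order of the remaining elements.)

4

One longest increasing subsequence is 9, 10, 12, 16 (positions 3,4,7,9), of length 4; no longer one exists.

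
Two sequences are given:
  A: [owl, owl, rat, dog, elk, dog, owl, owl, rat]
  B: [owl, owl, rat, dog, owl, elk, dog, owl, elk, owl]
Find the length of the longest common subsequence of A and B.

Backtracking the LCS table gives one alignment: owl (A1,B1) → owl (A2,B2) → rat (A3,B3) → dog (A4,B4) → elk (A5,B6) → dog (A6,B7) → owl (A7,B8) → owl (A8,B10).
So the longest common subsequence has length 8.

8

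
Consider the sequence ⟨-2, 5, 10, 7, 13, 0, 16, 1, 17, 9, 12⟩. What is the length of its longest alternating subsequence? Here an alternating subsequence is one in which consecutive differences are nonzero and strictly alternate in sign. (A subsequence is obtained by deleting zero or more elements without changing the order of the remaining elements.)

Track the best alternating length ending on an up-step vs a down-step at each position: up/down = 1/1, 2/1, 2/1, 2/3, 4/1, 2/5, 6/1, 6/7, 8/1, 8/9, 10/9.
The maximum over both is 10; one such subsequence is -2, 10, 7, 13, 0, 16, 1, 17, 9, 12.

10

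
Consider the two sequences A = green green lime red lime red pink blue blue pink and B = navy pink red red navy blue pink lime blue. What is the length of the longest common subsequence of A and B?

A longest common subsequence is red, red, pink, blue (length 4); the LCS DP confirms no longer common subsequence exists.

4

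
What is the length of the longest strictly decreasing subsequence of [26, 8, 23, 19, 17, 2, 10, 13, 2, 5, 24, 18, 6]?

6

One longest decreasing subsequence is 26, 23, 19, 17, 10, 2 (positions 1,3,4,5,7,9), of length 6; no longer one exists.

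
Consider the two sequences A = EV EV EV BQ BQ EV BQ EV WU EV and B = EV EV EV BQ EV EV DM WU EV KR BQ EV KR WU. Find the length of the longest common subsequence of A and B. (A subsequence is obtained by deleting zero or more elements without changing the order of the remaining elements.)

A longest common subsequence is EV, EV, EV, BQ, EV, BQ, EV, WU (length 8); the LCS DP confirms no longer common subsequence exists.

8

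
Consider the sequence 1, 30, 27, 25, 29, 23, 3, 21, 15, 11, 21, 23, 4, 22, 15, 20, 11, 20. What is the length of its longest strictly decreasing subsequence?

One longest decreasing subsequence is 30, 27, 25, 23, 21, 15, 11, 4 (positions 2,3,4,6,8,9,10,13), of length 8; no longer one exists.

8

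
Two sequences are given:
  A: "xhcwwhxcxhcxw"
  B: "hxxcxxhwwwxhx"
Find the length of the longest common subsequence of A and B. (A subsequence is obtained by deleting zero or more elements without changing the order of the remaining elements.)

A longest common subsequence is xhwwxhx (length 7); the LCS DP confirms no longer common subsequence exists.

7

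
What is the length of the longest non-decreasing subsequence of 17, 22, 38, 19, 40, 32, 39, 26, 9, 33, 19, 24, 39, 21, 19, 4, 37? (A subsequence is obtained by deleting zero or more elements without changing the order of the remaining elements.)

Let dp[i] be the longest non-decreasing subsequence ending at position i. Then dp = [1, 2, 3, 2, 4, 3, 4, 3, 1, 4, 3, 4, 5, 4, 4, 1, 5].
The maximum is 5; one witness is 17, 22, 38, 39, 39 at positions 1,2,3,7,13.

5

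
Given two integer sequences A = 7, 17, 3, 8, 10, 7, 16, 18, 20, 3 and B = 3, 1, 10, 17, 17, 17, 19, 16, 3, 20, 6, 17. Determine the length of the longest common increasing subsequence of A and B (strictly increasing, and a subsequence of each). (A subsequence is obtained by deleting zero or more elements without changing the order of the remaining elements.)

For each value that appears in both, track the longest common increasing run ending there.
The best achievable length is 4; one witness is 3, 10, 16, 20 (A-positions 3,5,7,9, B-positions 1,3,8,10).

4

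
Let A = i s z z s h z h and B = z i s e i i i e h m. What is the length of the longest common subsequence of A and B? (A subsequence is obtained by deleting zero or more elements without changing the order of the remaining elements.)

3

Backtracking the LCS table gives one alignment: i (A1,B2) → s (A2,B3) → h (A6,B9).
So the longest common subsequence has length 3.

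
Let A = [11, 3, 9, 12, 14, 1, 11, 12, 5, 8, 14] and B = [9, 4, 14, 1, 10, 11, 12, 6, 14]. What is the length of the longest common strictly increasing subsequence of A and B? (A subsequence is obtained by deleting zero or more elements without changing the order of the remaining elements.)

4

For each value that appears in both, track the longest common increasing run ending there.
The best achievable length is 4; one witness is 9, 11, 12, 14 (A-positions 3,7,8,11, B-positions 1,6,7,9).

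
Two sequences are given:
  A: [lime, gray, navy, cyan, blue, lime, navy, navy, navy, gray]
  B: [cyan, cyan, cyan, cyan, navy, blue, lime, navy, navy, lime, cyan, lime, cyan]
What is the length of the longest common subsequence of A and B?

5

A longest common subsequence is navy, blue, lime, navy, navy (length 5); the LCS DP confirms no longer common subsequence exists.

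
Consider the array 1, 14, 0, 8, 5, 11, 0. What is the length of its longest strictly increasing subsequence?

3

Let dp[i] be the longest increasing subsequence ending at position i. Then dp = [1, 2, 1, 2, 2, 3, 1].
The maximum is 3; one witness is 1, 8, 11 at positions 1,4,6.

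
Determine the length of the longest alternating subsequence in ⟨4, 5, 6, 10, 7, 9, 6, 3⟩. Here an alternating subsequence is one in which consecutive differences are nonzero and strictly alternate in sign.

A longest alternating subsequence is 4, 10, 7, 9, 6 (positions 1,4,5,6,7); its 4 consecutive differences strictly alternate in sign, and length 5 is optimal.

5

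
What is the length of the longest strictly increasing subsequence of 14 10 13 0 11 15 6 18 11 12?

Let dp[i] be the longest increasing subsequence ending at position i. Then dp = [1, 1, 2, 1, 2, 3, 2, 4, 3, 4].
The maximum is 4; one witness is 10, 13, 15, 18 at positions 2,3,6,8.

4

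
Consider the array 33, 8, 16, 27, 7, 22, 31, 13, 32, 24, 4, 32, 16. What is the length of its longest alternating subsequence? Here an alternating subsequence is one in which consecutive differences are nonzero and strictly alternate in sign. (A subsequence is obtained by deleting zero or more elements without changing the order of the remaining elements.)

Track the best alternating length ending on an up-step vs a down-step at each position: up/down = 1/1, 1/2, 3/2, 3/2, 1/4, 5/4, 5/2, 5/6, 7/2, 7/8, 1/8, 9/2, 9/10.
The maximum over both is 10; one such subsequence is 33, 8, 16, 7, 22, 13, 32, 24, 32, 16.

10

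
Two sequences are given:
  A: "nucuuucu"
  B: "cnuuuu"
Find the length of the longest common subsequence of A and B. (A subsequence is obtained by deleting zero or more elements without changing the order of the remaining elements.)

Backtracking the LCS table gives one alignment: n (A1,B2) → u (A4,B3) → u (A5,B4) → u (A6,B5) → u (A8,B6).
So the longest common subsequence has length 5.

5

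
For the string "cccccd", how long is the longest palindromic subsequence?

Using dp[i][j] = 2 + dp[i+1][j−1] if the ends match, else max(dp[i+1][j], dp[i][j−1]):
dp[1][6] = 5. A witness is ccccc at positions 1,2,3,4,5.

5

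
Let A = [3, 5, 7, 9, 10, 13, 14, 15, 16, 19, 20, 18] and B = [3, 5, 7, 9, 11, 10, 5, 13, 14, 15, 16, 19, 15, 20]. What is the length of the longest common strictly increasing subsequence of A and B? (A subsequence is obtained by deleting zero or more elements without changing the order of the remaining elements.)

11

For each value that appears in both, track the longest common increasing run ending there.
The best achievable length is 11; one witness is 3, 5, 7, 9, 10, 13, 14, 15, 16, 19, 20 (A-positions 1,2,3,4,5,6,7,8,9,10,11, B-positions 1,2,3,4,6,8,9,10,11,12,14).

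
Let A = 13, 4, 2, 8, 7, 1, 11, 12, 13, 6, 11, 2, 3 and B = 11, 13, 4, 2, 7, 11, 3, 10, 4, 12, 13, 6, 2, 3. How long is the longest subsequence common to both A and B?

10

A longest common subsequence is 13, 4, 2, 7, 11, 12, 13, 6, 2, 3 (length 10); the LCS DP confirms no longer common subsequence exists.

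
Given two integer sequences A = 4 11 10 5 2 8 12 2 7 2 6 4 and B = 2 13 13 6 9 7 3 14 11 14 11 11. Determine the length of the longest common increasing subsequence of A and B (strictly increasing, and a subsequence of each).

2

For each value that appears in both, track the longest common increasing run ending there.
The best achievable length is 2; one witness is 2, 6 (A-positions 5,11, B-positions 1,4).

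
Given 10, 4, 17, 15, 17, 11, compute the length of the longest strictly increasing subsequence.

Scanning left to right, the best length ending at each element is: 10→1, 4→1, 17→2, 15→2, 17→3, 11→2.
So the longest increasing subsequence has length 3, e.g. 10, 15, 17.

3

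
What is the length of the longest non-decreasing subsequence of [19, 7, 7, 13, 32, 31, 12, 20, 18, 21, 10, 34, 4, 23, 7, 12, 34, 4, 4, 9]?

One longest non-decreasing subsequence is 7, 7, 13, 20, 21, 34, 34 (positions 2,3,4,8,10,12,17), of length 7; no longer one exists.

7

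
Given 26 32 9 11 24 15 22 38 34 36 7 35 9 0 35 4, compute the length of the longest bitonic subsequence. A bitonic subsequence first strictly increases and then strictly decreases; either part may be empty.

9

Let inc[i] be the LIS ending at i and dec[i] the longest strictly decreasing subsequence starting at i. inc = [1, 2, 1, 2, 3, 3, 4, 5, 5, 6, 1, 6, 2, 1, 6, 2], dec = [5, 5, 3, 3, 4, 3, 3, 5, 3, 4, 2, 3, 2, 1, 2, 1].
max_i inc[i]+dec[i]−1 = 9, with one witness 9, 11, 15, 22, 38, 36, 35, 9, 4.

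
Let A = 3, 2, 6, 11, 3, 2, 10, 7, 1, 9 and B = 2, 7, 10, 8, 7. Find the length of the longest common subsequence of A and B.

3

Backtracking the LCS table gives one alignment: 2 (A2,B1) → 10 (A7,B3) → 7 (A8,B5).
So the longest common subsequence has length 3.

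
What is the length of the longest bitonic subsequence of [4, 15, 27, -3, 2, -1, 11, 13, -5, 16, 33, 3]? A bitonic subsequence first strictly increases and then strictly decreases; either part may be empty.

One longest bitonic subsequence is -3, 2, 11, 13, 16, 33, 3 (positions 4,5,7,8,10,11,12): it rises to 33 then falls. Length 7 is optimal.

7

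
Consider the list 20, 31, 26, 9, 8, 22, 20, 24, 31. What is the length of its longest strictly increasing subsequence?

4

One longest increasing subsequence is 20, 22, 24, 31 (positions 1,6,8,9), of length 4; no longer one exists.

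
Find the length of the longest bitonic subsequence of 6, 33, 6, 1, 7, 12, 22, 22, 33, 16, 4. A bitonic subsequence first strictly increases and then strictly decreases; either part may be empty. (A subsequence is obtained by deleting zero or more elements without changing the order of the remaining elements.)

Let inc[i] be the LIS ending at i and dec[i] the longest strictly decreasing subsequence starting at i. inc = [1, 2, 1, 1, 2, 3, 4, 4, 5, 4, 2], dec = [2, 4, 2, 1, 2, 2, 3, 3, 3, 2, 1].
max_i inc[i]+dec[i]−1 = 7, with one witness 6, 7, 12, 22, 33, 16, 4.

7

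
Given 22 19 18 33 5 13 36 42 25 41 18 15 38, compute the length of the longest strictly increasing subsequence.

4

Let dp[i] be the longest increasing subsequence ending at position i. Then dp = [1, 1, 1, 2, 1, 2, 3, 4, 3, 4, 3, 3, 4].
The maximum is 4; one witness is 22, 33, 36, 42 at positions 1,4,7,8.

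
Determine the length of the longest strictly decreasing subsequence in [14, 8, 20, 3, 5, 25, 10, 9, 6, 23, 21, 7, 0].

Let dp[i] be the longest decreasing subsequence ending at position i. Then dp = [1, 2, 1, 3, 3, 1, 2, 3, 4, 2, 3, 4, 5].
The maximum is 5; one witness is 14, 10, 9, 6, 0 at positions 1,7,8,9,13.

5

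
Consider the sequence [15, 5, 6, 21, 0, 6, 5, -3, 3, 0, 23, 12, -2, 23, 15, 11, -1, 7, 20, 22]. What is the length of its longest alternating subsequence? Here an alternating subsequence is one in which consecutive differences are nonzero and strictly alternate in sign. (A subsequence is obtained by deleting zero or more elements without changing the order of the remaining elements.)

13

Track the best alternating length ending on an up-step vs a down-step at each position: up/down = 1/1, 1/2, 3/2, 3/1, 1/4, 5/4, 5/6, 1/6, 7/6, 7/8, 9/1, 9/10, 7/10, 11/1, 11/12, 11/12, 11/12, 13/12, 13/12, 13/12.
The maximum over both is 13; one such subsequence is 15, 5, 6, 0, 6, -3, 3, 0, 23, 12, 23, -1, 7.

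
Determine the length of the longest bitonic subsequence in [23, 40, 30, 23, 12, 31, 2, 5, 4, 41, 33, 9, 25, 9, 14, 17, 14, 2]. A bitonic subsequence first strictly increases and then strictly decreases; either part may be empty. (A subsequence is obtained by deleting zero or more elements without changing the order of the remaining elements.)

Let inc[i] be the LIS ending at i and dec[i] the longest strictly decreasing subsequence starting at i. inc = [1, 2, 2, 1, 1, 3, 1, 2, 2, 4, 4, 3, 4, 3, 4, 5, 4, 1], dec = [5, 7, 6, 5, 4, 5, 1, 3, 2, 6, 5, 2, 4, 2, 2, 3, 2, 1].
max_i inc[i]+dec[i]−1 = 9, with one witness 23, 30, 31, 41, 33, 25, 17, 14, 2.

9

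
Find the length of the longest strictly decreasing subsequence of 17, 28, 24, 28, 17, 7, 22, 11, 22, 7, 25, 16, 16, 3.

6

Let dp[i] be the longest decreasing subsequence ending at position i. Then dp = [1, 1, 2, 1, 3, 4, 3, 4, 3, 5, 2, 4, 4, 6].
The maximum is 6; one witness is 28, 24, 17, 11, 7, 3 at positions 2,3,5,8,10,14.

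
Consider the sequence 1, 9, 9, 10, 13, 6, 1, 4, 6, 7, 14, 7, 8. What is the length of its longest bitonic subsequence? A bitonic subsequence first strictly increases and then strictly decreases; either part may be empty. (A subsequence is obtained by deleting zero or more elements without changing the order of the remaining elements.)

6

Let inc[i] be the LIS ending at i and dec[i] the longest strictly decreasing subsequence starting at i. inc = [1, 2, 2, 3, 4, 2, 1, 2, 3, 4, 5, 4, 5], dec = [1, 3, 3, 3, 3, 2, 1, 1, 1, 1, 2, 1, 1].
max_i inc[i]+dec[i]−1 = 6, with one witness 1, 9, 10, 13, 6, 4.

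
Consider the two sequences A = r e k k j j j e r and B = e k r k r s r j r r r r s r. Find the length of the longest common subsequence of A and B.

A longest common subsequence is ekkjr (length 5); the LCS DP confirms no longer common subsequence exists.

5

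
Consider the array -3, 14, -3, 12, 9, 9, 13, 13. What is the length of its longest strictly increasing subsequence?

One longest increasing subsequence is -3, 12, 13 (positions 1,4,7), of length 3; no longer one exists.

3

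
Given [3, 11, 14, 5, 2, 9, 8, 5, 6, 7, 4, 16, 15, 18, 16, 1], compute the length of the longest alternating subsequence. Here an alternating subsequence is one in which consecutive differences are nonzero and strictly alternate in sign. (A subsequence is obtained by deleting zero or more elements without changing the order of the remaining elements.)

11

Track the best alternating length ending on an up-step vs a down-step at each position: up/down = 1/1, 2/1, 2/1, 2/3, 1/3, 4/3, 4/5, 4/5, 6/5, 6/5, 4/7, 8/1, 8/9, 10/1, 10/11, 1/11.
The maximum over both is 11; one such subsequence is 3, 11, 5, 9, 5, 6, 4, 16, 15, 18, 16.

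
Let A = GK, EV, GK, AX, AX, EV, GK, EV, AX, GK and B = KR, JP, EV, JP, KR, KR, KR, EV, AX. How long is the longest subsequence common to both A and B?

3

A longest common subsequence is EV, EV, AX (length 3); the LCS DP confirms no longer common subsequence exists.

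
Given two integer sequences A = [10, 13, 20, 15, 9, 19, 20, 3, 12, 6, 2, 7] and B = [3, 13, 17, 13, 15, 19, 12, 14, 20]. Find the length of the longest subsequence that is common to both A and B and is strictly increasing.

A longest common strictly increasing subsequence is 13, 15, 19, 20 (length 4); it appears in order in both A and B, and no longer such subsequence exists.

4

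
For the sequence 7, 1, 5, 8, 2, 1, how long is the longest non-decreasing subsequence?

3

One longest non-decreasing subsequence is 1, 5, 8 (positions 2,3,4), of length 3; no longer one exists.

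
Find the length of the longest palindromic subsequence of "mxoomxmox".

One longest palindromic subsequence is xomxmox (positions 2,3,5,6,7,8,9); it reads the same forward and backward, and the interval DP gives dp[1][9] = 7.

7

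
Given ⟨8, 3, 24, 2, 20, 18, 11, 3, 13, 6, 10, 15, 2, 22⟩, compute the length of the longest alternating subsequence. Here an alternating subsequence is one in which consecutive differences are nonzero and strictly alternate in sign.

A longest alternating subsequence is 8, 3, 24, 2, 20, 11, 13, 6, 10, 2, 22 (positions 1,2,3,4,5,7,9,10,11,13,14); its 10 consecutive differences strictly alternate in sign, and length 11 is optimal.

11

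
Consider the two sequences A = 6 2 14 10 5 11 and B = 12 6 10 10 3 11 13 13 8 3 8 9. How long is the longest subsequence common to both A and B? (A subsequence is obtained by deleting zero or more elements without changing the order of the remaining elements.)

Backtracking the LCS table gives one alignment: 6 (A1,B2) → 10 (A4,B4) → 11 (A6,B6).
So the longest common subsequence has length 3.

3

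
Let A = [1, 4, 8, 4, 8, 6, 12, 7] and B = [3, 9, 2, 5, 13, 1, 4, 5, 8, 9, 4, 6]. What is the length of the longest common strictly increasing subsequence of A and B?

3

A longest common strictly increasing subsequence is 1, 4, 8 (length 3); it appears in order in both A and B, and no longer such subsequence exists.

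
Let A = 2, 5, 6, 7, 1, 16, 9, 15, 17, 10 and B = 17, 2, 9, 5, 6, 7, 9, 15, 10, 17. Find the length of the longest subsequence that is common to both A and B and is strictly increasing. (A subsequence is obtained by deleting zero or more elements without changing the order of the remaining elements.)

7

For each value that appears in both, track the longest common increasing run ending there.
The best achievable length is 7; one witness is 2, 5, 6, 7, 9, 15, 17 (A-positions 1,2,3,4,7,8,9, B-positions 2,4,5,6,7,8,10).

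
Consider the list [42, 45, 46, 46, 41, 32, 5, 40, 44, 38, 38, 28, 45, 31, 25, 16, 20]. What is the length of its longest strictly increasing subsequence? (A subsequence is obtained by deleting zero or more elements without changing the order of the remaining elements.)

Let dp[i] be the longest increasing subsequence ending at position i. Then dp = [1, 2, 3, 3, 1, 1, 1, 2, 3, 2, 2, 2, 4, 3, 2, 2, 3].
The maximum is 4; one witness is 32, 40, 44, 45 at positions 6,8,9,13.

4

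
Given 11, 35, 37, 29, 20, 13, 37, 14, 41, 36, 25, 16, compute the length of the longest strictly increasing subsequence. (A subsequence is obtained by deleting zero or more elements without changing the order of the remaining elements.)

Let dp[i] be the longest increasing subsequence ending at position i. Then dp = [1, 2, 3, 2, 2, 2, 3, 3, 4, 4, 4, 4].
The maximum is 4; one witness is 11, 35, 37, 41 at positions 1,2,3,9.

4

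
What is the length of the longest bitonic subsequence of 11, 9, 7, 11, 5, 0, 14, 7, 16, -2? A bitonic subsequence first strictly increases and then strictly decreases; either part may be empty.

6

Let inc[i] be the LIS ending at i and dec[i] the longest strictly decreasing subsequence starting at i. inc = [1, 1, 1, 2, 1, 1, 3, 2, 4, 1], dec = [6, 5, 4, 4, 3, 2, 3, 2, 2, 1].
max_i inc[i]+dec[i]−1 = 6, with one witness 11, 9, 7, 5, 0, -2.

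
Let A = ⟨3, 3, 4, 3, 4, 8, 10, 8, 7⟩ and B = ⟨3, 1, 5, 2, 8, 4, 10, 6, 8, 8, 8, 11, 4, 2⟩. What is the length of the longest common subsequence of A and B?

Backtracking the LCS table gives one alignment: 3 (A1,B1) → 4 (A3,B6) → 8 (A6,B10) → 8 (A8,B11).
So the longest common subsequence has length 4.

4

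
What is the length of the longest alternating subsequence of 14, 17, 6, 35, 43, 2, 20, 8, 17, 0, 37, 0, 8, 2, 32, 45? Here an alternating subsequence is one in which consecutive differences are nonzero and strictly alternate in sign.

A longest alternating subsequence is 14, 17, 6, 35, 2, 20, 8, 17, 0, 37, 0, 8, 2, 32 (positions 1,2,3,4,6,7,8,9,10,11,12,13,14,15); its 13 consecutive differences strictly alternate in sign, and length 14 is optimal.

14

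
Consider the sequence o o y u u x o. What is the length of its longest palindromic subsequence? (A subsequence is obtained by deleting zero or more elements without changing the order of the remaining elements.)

One longest palindromic subsequence is ouuo (positions 1,4,5,7); it reads the same forward and backward, and the interval DP gives dp[1][7] = 4.

4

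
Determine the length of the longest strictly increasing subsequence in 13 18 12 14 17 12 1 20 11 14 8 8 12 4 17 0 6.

4

One longest increasing subsequence is 13, 14, 17, 20 (positions 1,4,5,8), of length 4; no longer one exists.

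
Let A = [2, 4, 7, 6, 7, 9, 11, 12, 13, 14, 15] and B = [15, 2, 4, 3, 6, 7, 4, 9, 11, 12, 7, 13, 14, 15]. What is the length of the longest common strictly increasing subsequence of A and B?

A longest common strictly increasing subsequence is 2, 4, 6, 7, 9, 11, 12, 13, 14, 15 (length 10); it appears in order in both A and B, and no longer such subsequence exists.

10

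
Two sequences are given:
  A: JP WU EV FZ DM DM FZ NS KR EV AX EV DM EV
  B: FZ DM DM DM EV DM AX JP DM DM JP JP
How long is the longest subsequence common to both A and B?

6

A longest common subsequence is FZ, DM, DM, EV, AX, DM (length 6); the LCS DP confirms no longer common subsequence exists.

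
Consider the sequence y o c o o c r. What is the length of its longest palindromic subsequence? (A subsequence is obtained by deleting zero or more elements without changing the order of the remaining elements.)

One longest palindromic subsequence is cooc (positions 3,4,5,6); it reads the same forward and backward, and the interval DP gives dp[1][7] = 4.

4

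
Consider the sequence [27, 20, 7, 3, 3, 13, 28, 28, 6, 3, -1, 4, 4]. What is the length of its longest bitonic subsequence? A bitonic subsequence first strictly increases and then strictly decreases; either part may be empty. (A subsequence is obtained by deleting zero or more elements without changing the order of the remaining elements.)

Let inc[i] be the LIS ending at i and dec[i] the longest strictly decreasing subsequence starting at i. inc = [1, 1, 1, 1, 1, 2, 3, 3, 2, 1, 1, 2, 2], dec = [6, 5, 4, 2, 2, 4, 4, 4, 3, 2, 1, 1, 1].
max_i inc[i]+dec[i]−1 = 6, with one witness 27, 20, 13, 6, 3, -1.

6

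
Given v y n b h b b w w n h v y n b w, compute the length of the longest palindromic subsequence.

7

One longest palindromic subsequence is ynbbbny (positions 2,3,4,6,7,10,13); it reads the same forward and backward, and the interval DP gives dp[1][16] = 7.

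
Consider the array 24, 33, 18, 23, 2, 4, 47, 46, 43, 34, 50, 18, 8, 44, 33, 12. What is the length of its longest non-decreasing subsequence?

Let dp[i] be the longest non-decreasing subsequence ending at position i. Then dp = [1, 2, 1, 2, 1, 2, 3, 3, 3, 3, 4, 3, 3, 4, 4, 4].
The maximum is 4; one witness is 24, 33, 47, 50 at positions 1,2,7,11.

4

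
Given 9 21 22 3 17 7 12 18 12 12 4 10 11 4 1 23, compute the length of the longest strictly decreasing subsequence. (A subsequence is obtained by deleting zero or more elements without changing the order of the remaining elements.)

6

Scanning left to right, the best length ending at each element is: 9→1, 21→1, 22→1, 3→2, 17→2, 7→3, 12→3, 18→2, 12→3, 12→3, 4→4, 10→4, 11→4, 4→5, 1→6, 23→1.
So the longest decreasing subsequence has length 6, e.g. 21, 17, 12, 10, 4, 1.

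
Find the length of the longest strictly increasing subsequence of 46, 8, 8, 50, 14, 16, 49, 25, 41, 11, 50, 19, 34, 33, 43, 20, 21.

One longest increasing subsequence is 8, 14, 16, 25, 41, 50 (positions 2,5,6,8,9,11), of length 6; no longer one exists.

6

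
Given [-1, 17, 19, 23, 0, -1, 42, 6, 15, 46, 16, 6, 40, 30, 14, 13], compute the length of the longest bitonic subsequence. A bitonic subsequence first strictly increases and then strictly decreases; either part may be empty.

10

One longest bitonic subsequence is -1, 17, 19, 23, 42, 46, 40, 30, 14, 13 (positions 1,2,3,4,7,10,13,14,15,16): it rises to 46 then falls. Length 10 is optimal.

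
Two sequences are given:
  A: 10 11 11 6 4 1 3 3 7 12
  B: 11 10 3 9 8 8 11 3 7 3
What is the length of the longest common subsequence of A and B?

Backtracking the LCS table gives one alignment: 10 (A1,B2) → 11 (A3,B7) → 3 (A7,B8) → 3 (A8,B10).
So the longest common subsequence has length 4.

4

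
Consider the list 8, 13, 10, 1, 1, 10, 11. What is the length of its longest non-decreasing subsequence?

Scanning left to right, the best length ending at each element is: 8→1, 13→2, 10→2, 1→1, 1→2, 10→3, 11→4.
So the longest non-decreasing subsequence has length 4, e.g. 8, 10, 10, 11.

4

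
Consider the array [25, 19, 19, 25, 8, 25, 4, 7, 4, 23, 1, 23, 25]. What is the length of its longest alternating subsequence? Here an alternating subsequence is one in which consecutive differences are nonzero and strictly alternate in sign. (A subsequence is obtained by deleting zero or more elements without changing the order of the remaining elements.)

11

Track the best alternating length ending on an up-step vs a down-step at each position: up/down = 1/1, 1/2, 1/2, 3/1, 1/4, 5/1, 1/6, 7/6, 1/8, 9/6, 1/10, 11/6, 11/1.
The maximum over both is 11; one such subsequence is 25, 19, 25, 8, 25, 4, 7, 4, 23, 1, 23.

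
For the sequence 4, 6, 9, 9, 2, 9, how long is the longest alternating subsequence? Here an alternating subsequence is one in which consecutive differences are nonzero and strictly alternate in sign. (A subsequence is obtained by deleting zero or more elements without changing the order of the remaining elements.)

Track the best alternating length ending on an up-step vs a down-step at each position: up/down = 1/1, 2/1, 2/1, 2/1, 1/3, 4/1.
The maximum over both is 4; one such subsequence is 4, 6, 2, 9.

4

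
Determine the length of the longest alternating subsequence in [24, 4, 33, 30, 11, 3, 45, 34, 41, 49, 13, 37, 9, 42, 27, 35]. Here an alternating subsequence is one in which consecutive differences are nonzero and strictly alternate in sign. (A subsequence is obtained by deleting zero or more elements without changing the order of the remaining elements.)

13

Track the best alternating length ending on an up-step vs a down-step at each position: up/down = 1/1, 1/2, 3/1, 3/4, 3/4, 1/4, 5/1, 5/6, 7/6, 7/1, 5/8, 9/8, 5/10, 11/8, 11/12, 13/12.
The maximum over both is 13; one such subsequence is 24, 4, 33, 30, 45, 34, 41, 13, 37, 9, 42, 27, 35.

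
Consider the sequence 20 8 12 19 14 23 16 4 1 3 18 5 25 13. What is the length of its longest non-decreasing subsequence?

Let dp[i] be the longest non-decreasing subsequence ending at position i. Then dp = [1, 1, 2, 3, 3, 4, 4, 1, 1, 2, 5, 3, 6, 4].
The maximum is 6; one witness is 8, 12, 14, 16, 18, 25 at positions 2,3,5,7,11,13.

6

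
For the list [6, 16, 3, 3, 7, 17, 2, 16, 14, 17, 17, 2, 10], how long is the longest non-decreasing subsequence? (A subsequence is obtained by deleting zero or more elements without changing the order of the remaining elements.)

6

One longest non-decreasing subsequence is 3, 3, 7, 17, 17, 17 (positions 3,4,5,6,10,11), of length 6; no longer one exists.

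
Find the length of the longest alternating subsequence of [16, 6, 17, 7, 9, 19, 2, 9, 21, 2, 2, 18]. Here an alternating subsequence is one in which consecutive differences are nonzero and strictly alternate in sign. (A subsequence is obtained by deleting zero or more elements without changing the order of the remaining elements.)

Track the best alternating length ending on an up-step vs a down-step at each position: up/down = 1/1, 1/2, 3/1, 3/4, 5/4, 5/1, 1/6, 7/6, 7/1, 1/8, 1/8, 9/8.
The maximum over both is 9; one such subsequence is 16, 6, 17, 7, 9, 2, 9, 2, 18.

9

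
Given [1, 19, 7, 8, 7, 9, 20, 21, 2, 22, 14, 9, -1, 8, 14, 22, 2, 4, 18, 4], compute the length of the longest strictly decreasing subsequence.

5

Scanning left to right, the best length ending at each element is: 1→1, 19→1, 7→2, 8→2, 7→3, 9→2, 20→1, 21→1, 2→4, 22→1, 14→2, 9→3, -1→5, 8→4, 14→2, 22→1, 2→5, 4→5, 18→2, 4→5.
So the longest decreasing subsequence has length 5, e.g. 19, 8, 7, 2, -1.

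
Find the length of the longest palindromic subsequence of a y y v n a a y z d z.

4

Using dp[i][j] = 2 + dp[i+1][j−1] if the ends match, else max(dp[i+1][j], dp[i][j−1]):
dp[1][11] = 4. A witness is yaay at positions 3,6,7,8.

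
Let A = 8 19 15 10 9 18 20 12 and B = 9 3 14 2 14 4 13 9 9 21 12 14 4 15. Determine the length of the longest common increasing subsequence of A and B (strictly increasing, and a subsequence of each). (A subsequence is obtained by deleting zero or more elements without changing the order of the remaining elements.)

A longest common strictly increasing subsequence is 9, 12 (length 2); it appears in order in both A and B, and no longer such subsequence exists.

2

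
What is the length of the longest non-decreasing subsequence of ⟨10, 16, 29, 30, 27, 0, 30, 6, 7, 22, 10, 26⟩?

5

One longest non-decreasing subsequence is 10, 16, 29, 30, 30 (positions 1,2,3,4,7), of length 5; no longer one exists.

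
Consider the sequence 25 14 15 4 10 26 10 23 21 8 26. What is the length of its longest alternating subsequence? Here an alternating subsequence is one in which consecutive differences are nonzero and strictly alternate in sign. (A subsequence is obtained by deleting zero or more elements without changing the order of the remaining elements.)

Track the best alternating length ending on an up-step vs a down-step at each position: up/down = 1/1, 1/2, 3/2, 1/4, 5/4, 5/1, 5/6, 7/6, 7/8, 5/8, 9/1.
The maximum over both is 9; one such subsequence is 25, 14, 15, 4, 26, 10, 23, 21, 26.

9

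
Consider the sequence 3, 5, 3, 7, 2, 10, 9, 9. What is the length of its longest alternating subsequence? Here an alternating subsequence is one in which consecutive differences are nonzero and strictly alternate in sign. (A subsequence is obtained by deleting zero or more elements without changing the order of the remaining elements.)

Track the best alternating length ending on an up-step vs a down-step at each position: up/down = 1/1, 2/1, 1/3, 4/1, 1/5, 6/1, 6/7, 6/7.
The maximum over both is 7; one such subsequence is 3, 5, 3, 7, 2, 10, 9.

7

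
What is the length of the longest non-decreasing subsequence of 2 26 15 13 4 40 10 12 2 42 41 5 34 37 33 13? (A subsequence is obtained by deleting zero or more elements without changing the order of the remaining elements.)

6

One longest non-decreasing subsequence is 2, 4, 10, 12, 34, 37 (positions 1,5,7,8,13,14), of length 6; no longer one exists.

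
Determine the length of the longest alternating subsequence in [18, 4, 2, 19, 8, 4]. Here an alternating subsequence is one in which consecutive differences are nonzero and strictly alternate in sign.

4

A longest alternating subsequence is 18, 4, 19, 8 (positions 1,2,4,5); its 3 consecutive differences strictly alternate in sign, and length 4 is optimal.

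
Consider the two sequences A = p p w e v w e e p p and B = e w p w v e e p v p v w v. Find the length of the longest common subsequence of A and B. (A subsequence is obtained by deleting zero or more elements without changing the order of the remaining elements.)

A longest common subsequence is pwveepp (length 7); the LCS DP confirms no longer common subsequence exists.

7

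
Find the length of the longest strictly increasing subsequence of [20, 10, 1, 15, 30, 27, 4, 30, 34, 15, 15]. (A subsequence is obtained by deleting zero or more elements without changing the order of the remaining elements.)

5

Let dp[i] be the longest increasing subsequence ending at position i. Then dp = [1, 1, 1, 2, 3, 3, 2, 4, 5, 3, 3].
The maximum is 5; one witness is 10, 15, 27, 30, 34 at positions 2,4,6,8,9.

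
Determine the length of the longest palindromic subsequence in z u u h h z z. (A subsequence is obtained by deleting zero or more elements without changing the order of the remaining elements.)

4

Using dp[i][j] = 2 + dp[i+1][j−1] if the ends match, else max(dp[i+1][j], dp[i][j−1]):
dp[1][7] = 4. A witness is zhhz at positions 1,4,5,7.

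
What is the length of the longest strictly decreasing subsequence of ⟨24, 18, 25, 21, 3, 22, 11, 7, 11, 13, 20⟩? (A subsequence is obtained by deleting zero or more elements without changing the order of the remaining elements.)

4

Scanning left to right, the best length ending at each element is: 24→1, 18→2, 25→1, 21→2, 3→3, 22→2, 11→3, 7→4, 11→3, 13→3, 20→3.
So the longest decreasing subsequence has length 4, e.g. 24, 18, 11, 7.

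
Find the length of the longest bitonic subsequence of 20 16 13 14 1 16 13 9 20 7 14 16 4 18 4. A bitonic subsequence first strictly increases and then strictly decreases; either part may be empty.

One longest bitonic subsequence is 20, 16, 14, 13, 9, 7, 4 (positions 1,2,4,7,8,10,15): it rises to 20 then falls. Length 7 is optimal.

7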